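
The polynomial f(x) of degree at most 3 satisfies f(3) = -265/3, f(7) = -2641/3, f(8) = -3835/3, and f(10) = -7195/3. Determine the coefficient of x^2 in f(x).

Write f(x) = ax^3 + bx^2 + cx + d. Substituting each data point gives a linear system:
  27a + 9b + 3c + d = -265/3
  343a + 49b + 7c + d = -2641/3
  512a + 64b + 8c + d = -3835/3
  1000a + 100b + 10c + d = -7195/3
Solving the system yields a = -2, b = -4, c = 0, d = 5/3.
So f(x) = -2x^3 - 4x^2 + 5/3.
The coefficient of x^2 is -4.

-4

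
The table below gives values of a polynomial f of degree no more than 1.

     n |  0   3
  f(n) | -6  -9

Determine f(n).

Using the Lagrange interpolation formula with nodes 0, 3:
  L_0(n) = (n - 3) / -3
  L_1(n) = n / 3
Then f(n) = -6·L_0(n) - 9·L_1(n).
Expanding and collecting terms gives f(n) = -n - 6.
Check: f(3) = -9. ✓

f(n) = -n - 6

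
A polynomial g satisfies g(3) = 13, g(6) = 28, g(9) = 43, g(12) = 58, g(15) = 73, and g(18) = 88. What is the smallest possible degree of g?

1

Forward differences of the values at n = 3, 6, 9, 12, 15, 18:
  g  : 13  28  43  58  73  88
  Δ  : 15  15  15  15  15
  Δ^2: 0  0  0  0
  Δ^3: 0  0  0
  Δ^4: 0  0
  Δ^5: 0
The first differences are constant (15) and nonzero, while all higher differences vanish, so the minimal degree is 1.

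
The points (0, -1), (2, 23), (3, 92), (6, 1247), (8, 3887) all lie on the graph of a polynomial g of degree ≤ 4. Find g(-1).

8

Using the Lagrange interpolation formula with nodes 0, 2, 3, 6, 8:
  L_0(t) = (t - 2)(t - 3)(t - 6)(t - 8) / 288
  L_1(t) = t(t - 3)(t - 6)(t - 8) / -48
  L_2(t) = t(t - 2)(t - 6)(t - 8) / 45
  L_3(t) = t(t - 2)(t - 3)(t - 8) / -144
  L_4(t) = t(t - 2)(t - 3)(t - 6) / 480
Then g(t) = -1·L_0(t) + 23·L_1(t) + 92·L_2(t) + 1247·L_3(t) + 3887·L_4(t).
Expanding and collecting terms gives g(t) = t^4 - t^3 + 5t^2 - 2t - 1.
Evaluating at t = -1: g(-1) = 8.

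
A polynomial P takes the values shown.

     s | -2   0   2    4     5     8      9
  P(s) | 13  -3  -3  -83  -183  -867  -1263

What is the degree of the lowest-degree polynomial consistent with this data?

Divided differences on the nodes -2, 0, 2, 4, 5, 8, 9:
  order 0: 13  -3  -3  -83  -183  -867  -1263
  order 1: -8  0  -40  -100  -228  -396
  order 2: 2  -10  -20  -32  -42
  order 3: -2  -2  -2  -2
  order 4: 0  0  0
  order 5: 0  0
  order 6: 0
The order-3 divided differences are all -2 (nonzero) and every higher order vanishes, so the data lies on a polynomial of degree exactly 3.

3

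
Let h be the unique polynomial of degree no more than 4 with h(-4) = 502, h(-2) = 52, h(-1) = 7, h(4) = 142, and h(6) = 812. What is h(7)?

1591

Write h(t) = at^4 + bt^3 + ct^2 + dt + e. Substituting each data point gives a linear system:
  256a - 64b + 16c - 4d + e = 502
  16a - 8b + 4c - 2d + e = 52
  a - b + c - d + e = 7
  256a + 64b + 16c + 4d + e = 142
  1296a + 216b + 36c + 6d + e = 812
Solving the system yields a = 1, b = -3, c = 4, d = 3, e = 2.
So h(t) = t⁴ - 3t³ + 4t² + 3t + 2.
Then h(7) = 1591.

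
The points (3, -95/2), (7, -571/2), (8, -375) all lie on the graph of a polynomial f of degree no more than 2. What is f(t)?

f(t) = -6t^2 + (1/2)t + 5

Using the Lagrange interpolation formula with nodes 3, 7, 8:
  L_0(t) = (t - 7)(t - 8) / 20
  L_1(t) = (t - 3)(t - 8) / -4
  L_2(t) = (t - 3)(t - 7) / 5
Then f(t) = -95/2·L_0(t) - 571/2·L_1(t) - 375·L_2(t).
Expanding and collecting terms gives f(t) = -6t² + (1/2)t + 5.
Check: f(8) = -375. ✓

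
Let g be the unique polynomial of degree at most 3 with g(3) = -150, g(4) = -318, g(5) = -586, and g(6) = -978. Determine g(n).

g(n) = -4n^3 - 2n^2 - 6n - 6

Using the Lagrange interpolation formula with nodes 3, 4, 5, 6:
  L_0(n) = (n - 4)(n - 5)(n - 6) / -6
  L_1(n) = (n - 3)(n - 5)(n - 6) / 2
  L_2(n) = (n - 3)(n - 4)(n - 6) / -2
  L_3(n) = (n - 3)(n - 4)(n - 5) / 6
Then g(n) = -150·L_0(n) - 318·L_1(n) - 586·L_2(n) - 978·L_3(n).
Expanding and collecting terms gives g(n) = -4n^3 - 2n^2 - 6n - 6.
Check: g(5) = -586. ✓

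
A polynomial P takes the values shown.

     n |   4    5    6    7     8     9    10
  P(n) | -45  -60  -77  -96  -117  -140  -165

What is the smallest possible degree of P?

Forward differences of the values at n = 4, 5, 6, 7, 8, 9, 10:
  P  : -45  -60  -77  -96  -117  -140  -165
  Δ  : -15  -17  -19  -21  -23  -25
  Δ^2: -2  -2  -2  -2  -2
  Δ^3: 0  0  0  0
  Δ^4: 0  0  0
  Δ^5: 0  0
  Δ^6: 0
The second differences are constant (-2) and nonzero, while all higher differences vanish, so the minimal degree is 2.

2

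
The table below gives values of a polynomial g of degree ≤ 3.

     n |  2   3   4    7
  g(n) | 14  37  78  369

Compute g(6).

Write g(n) = an^3 + bn^2 + cn + d. Substituting each data point gives a linear system:
  8a + 4b + 2c + d = 14
  27a + 9b + 3c + d = 37
  64a + 16b + 4c + d = 78
  343a + 49b + 7c + d = 369
Solving the system yields a = 1, b = 0, c = 4, d = -2.
So g(n) = n^3 + 4n - 2.
Then g(6) = 238.

238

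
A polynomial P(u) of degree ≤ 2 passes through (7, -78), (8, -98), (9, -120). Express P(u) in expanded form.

Write P(u) = au^2 + bu + c. Substituting each data point gives a linear system:
  49a + 7b + c = -78
  64a + 8b + c = -98
  81a + 9b + c = -120
Solving the system yields a = -1, b = -5, c = 6.
So P(u) = -u² - 5u + 6.
Check: P(7) = -78. ✓

P(u) = -u^2 - 5u + 6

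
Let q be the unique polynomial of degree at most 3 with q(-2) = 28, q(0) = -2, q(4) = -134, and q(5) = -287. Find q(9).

Using the Lagrange interpolation formula with nodes -2, 0, 4, 5:
  L_0(s) = s(s - 4)(s - 5) / -84
  L_1(s) = (s + 2)(s - 4)(s - 5) / 40
  L_2(s) = (s + 2)s(s - 5) / -24
  L_3(s) = (s + 2)s(s - 4) / 35
Then q(s) = 28·L_0(s) - 2·L_1(s) - 134·L_2(s) - 287·L_3(s).
Expanding and collecting terms gives q(s) = -3s³ + 3s² + 3s - 2.
Evaluating at s = 9: q(9) = -1919.

-1919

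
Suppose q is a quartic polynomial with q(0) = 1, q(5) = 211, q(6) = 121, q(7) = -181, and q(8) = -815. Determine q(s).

q(s) = -s^4 + 6s^3 + 3s^2 + 2s + 1

Write q(s) = as^4 + bs^3 + cs^2 + ds + e. Substituting each data point gives a linear system:
  e = 1
  625a + 125b + 25c + 5d + e = 211
  1296a + 216b + 36c + 6d + e = 121
  2401a + 343b + 49c + 7d + e = -181
  4096a + 512b + 64c + 8d + e = -815
Solving the system yields a = -1, b = 6, c = 3, d = 2, e = 1.
So q(s) = -s^4 + 6s^3 + 3s^2 + 2s + 1.
Check: q(8) = -815. ✓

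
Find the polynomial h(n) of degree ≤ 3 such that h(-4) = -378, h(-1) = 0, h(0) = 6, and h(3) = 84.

h(n) = 5n^3 - 5n^2 - 4n + 6

Using the Lagrange interpolation formula with nodes -4, -1, 0, 3:
  L_0(n) = (n + 1)n(n - 3) / -84
  L_1(n) = (n + 4)n(n - 3) / 12
  L_2(n) = (n + 4)(n + 1)(n - 3) / -12
  L_3(n) = (n + 4)(n + 1)n / 84
Then h(n) = -378·L_0(n) + 0·L_1(n) + 6·L_2(n) + 84·L_3(n).
Expanding and collecting terms gives h(n) = 5n^3 - 5n^2 - 4n + 6.
Check: h(-4) = -378. ✓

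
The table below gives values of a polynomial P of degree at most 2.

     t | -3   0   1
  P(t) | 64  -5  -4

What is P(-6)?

241

Using the Lagrange interpolation formula with nodes -3, 0, 1:
  L_0(t) = t(t - 1) / 12
  L_1(t) = (t + 3)(t - 1) / -3
  L_2(t) = (t + 3)t / 4
Then P(t) = 64·L_0(t) - 5·L_1(t) - 4·L_2(t).
Expanding and collecting terms gives P(t) = 6t² - 5t - 5.
Evaluating at t = -6: P(-6) = 241.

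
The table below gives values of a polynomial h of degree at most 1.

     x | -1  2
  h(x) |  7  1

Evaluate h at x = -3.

Write h(x) = ax + b. Substituting each data point gives a linear system:
  -a + b = 7
  2a + b = 1
Solving the system yields a = -2, b = 5.
So h(x) = -2x + 5.
Then h(-3) = 11.

11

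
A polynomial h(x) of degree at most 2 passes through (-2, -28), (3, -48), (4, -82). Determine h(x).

Write h(x) = ax^2 + bx + c. Substituting each data point gives a linear system:
  4a - 2b + c = -28
  9a + 3b + c = -48
  16a + 4b + c = -82
Solving the system yields a = -5, b = 1, c = -6.
So h(x) = -5x^2 + x - 6.
Check: h(4) = -82. ✓

h(x) = -5x^2 + x - 6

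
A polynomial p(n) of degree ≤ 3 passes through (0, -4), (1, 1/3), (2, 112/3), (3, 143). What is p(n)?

Using the Lagrange interpolation formula with nodes 0, 1, 2, 3:
  L_0(n) = (n - 1)(n - 2)(n - 3) / -6
  L_1(n) = n(n - 2)(n - 3) / 2
  L_2(n) = n(n - 1)(n - 3) / -2
  L_3(n) = n(n - 1)(n - 2) / 6
Then p(n) = -4·L_0(n) + 1/3·L_1(n) + 112/3·L_2(n) + 143·L_3(n).
Expanding and collecting terms gives p(n) = 6n³ - (5/3)n² - 4.
Check: p(2) = 112/3. ✓

p(n) = 6n^3 - (5/3)n^2 - 4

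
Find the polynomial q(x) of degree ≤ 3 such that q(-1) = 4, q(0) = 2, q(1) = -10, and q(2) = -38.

Using the Lagrange interpolation formula with nodes -1, 0, 1, 2:
  L_0(x) = x(x - 1)(x - 2) / -6
  L_1(x) = (x + 1)(x - 1)(x - 2) / 2
  L_2(x) = (x + 1)x(x - 2) / -2
  L_3(x) = (x + 1)x(x - 1) / 6
Then q(x) = 4·L_0(x) + 2·L_1(x) - 10·L_2(x) - 38·L_3(x).
Expanding and collecting terms gives q(x) = -x^3 - 5x^2 - 6x + 2.
Check: q(1) = -10. ✓

q(x) = -x^3 - 5x^2 - 6x + 2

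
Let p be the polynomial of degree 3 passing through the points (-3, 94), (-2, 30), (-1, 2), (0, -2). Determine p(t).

p(t) = -2t^3 + 6t^2 + 4t - 2

Using the Lagrange interpolation formula with nodes -3, -2, -1, 0:
  L_0(t) = (t + 2)(t + 1)t / -6
  L_1(t) = (t + 3)(t + 1)t / 2
  L_2(t) = (t + 3)(t + 2)t / -2
  L_3(t) = (t + 3)(t + 2)(t + 1) / 6
Then p(t) = 94·L_0(t) + 30·L_1(t) + 2·L_2(t) - 2·L_3(t).
Expanding and collecting terms gives p(t) = -2t³ + 6t² + 4t - 2.
Check: p(-1) = 2. ✓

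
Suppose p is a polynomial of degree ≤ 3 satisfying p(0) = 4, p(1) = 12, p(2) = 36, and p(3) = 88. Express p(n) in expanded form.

p(n) = 2n^3 + 2n^2 + 4n + 4

Write p(n) = an^3 + bn^2 + cn + d. Substituting each data point gives a linear system:
  d = 4
  a + b + c + d = 12
  8a + 4b + 2c + d = 36
  27a + 9b + 3c + d = 88
Solving the system yields a = 2, b = 2, c = 4, d = 4.
So p(n) = 2n^3 + 2n^2 + 4n + 4.
Check: p(3) = 88. ✓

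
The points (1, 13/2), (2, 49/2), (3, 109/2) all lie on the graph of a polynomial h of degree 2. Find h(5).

301/2

Using the Lagrange interpolation formula with nodes 1, 2, 3:
  L_0(t) = (t - 2)(t - 3) / 2
  L_1(t) = (t - 1)(t - 3) / -1
  L_2(t) = (t - 1)(t - 2) / 2
Then h(t) = 13/2·L_0(t) + 49/2·L_1(t) + 109/2·L_2(t).
Expanding and collecting terms gives h(t) = 6t^2 + 1/2.
Evaluating at t = 5: h(5) = 301/2.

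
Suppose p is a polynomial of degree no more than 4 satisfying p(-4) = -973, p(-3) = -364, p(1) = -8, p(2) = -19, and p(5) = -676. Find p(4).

-245

Using the Lagrange interpolation formula with nodes -4, -3, 1, 2, 5:
  L_0(u) = (u + 3)(u - 1)(u - 2)(u - 5) / 270
  L_1(u) = (u + 4)(u - 1)(u - 2)(u - 5) / -160
  L_2(u) = (u + 4)(u + 3)(u - 2)(u - 5) / 80
  L_3(u) = (u + 4)(u + 3)(u - 1)(u - 5) / -90
  L_4(u) = (u + 4)(u + 3)(u - 1)(u - 2) / 864
Then p(u) = -973·L_0(u) - 364·L_1(u) - 8·L_2(u) - 19·L_3(u) - 676·L_4(u).
Expanding and collecting terms gives p(u) = -2u⁴ + 6u³ - 6u² - 5u - 1.
Evaluating at u = 4: p(4) = -245.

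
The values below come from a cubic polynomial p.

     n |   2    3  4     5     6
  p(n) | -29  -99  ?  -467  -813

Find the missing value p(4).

On equispaced nodes a degree-3 polynomial has vanishing fourth forward difference, so
  p(2) - 4·p(3) + 6·p(4) - 4·p(5) + p(6) = 0.
Substituting the known values and solving for p(4):
  6·p(4) = -1422
  p(4) = -237.

-237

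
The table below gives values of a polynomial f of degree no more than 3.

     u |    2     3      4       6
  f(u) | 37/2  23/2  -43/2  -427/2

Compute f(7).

-793/2

Write f(u) = au^3 + bu^2 + cu + d. Substituting each data point gives a linear system:
  8a + 4b + 2c + d = 37/2
  27a + 9b + 3c + d = 23/2
  64a + 16b + 4c + d = -43/2
  216a + 36b + 6c + d = -427/2
Solving the system yields a = -2, b = 5, c = 6, d = 5/2.
So f(u) = -2u³ + 5u² + 6u + 5/2.
Then f(7) = -793/2.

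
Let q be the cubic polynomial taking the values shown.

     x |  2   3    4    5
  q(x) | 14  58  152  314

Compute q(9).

2002

Using the Lagrange interpolation formula with nodes 2, 3, 4, 5:
  L_0(x) = (x - 3)(x - 4)(x - 5) / -6
  L_1(x) = (x - 2)(x - 4)(x - 5) / 2
  L_2(x) = (x - 2)(x - 3)(x - 5) / -2
  L_3(x) = (x - 2)(x - 3)(x - 4) / 6
Then q(x) = 14·L_0(x) + 58·L_1(x) + 152·L_2(x) + 314·L_3(x).
Expanding and collecting terms gives q(x) = 3x^3 - 2x^2 - 3x + 4.
Evaluating at x = 9: q(9) = 2002.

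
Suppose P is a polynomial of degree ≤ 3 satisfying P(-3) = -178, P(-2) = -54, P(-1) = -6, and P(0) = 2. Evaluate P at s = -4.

-414

Forward differences of the values at s = -3, -2, -1, 0:
  P  : -178  -54  -6  2
  Δ  : 124  48  8
  Δ^2: -76  -40
  Δ^3: 36
The third differences are constant, confirming degree 3.
Interpolating (Newton forward form) and evaluating at s = -4 gives P(-4) = -414.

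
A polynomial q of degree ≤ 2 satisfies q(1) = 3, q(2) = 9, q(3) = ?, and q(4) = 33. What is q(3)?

The 3 known points determine the degree-2 polynomial uniquely.
Write q(s) = as^2 + bs + c. Substituting each data point gives a linear system:
  a + b + c = 3
  4a + 2b + c = 9
  16a + 4b + c = 33
Solving the system yields a = 2, b = 0, c = 1.
So q(s) = 2s² + 1.
Then q(3) = 19.

19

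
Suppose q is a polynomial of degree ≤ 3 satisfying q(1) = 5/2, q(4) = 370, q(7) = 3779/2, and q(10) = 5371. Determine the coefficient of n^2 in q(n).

Write q(n) = an^3 + bn^2 + cn + d. Substituting each data point gives a linear system:
  a + b + c + d = 5/2
  64a + 16b + 4c + d = 370
  343a + 49b + 7c + d = 3779/2
  1000a + 100b + 10c + d = 5371
Solving the system yields a = 5, b = 4, c = -5/2, d = -4.
So q(n) = 5n³ + 4n² - (5/2)n - 4.
The coefficient of n^2 is 4.

4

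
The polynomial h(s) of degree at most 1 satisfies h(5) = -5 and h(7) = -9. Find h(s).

Write h(s) = as + b. Substituting each data point gives a linear system:
  5a + b = -5
  7a + b = -9
Solving the system yields a = -2, b = 5.
So h(s) = -2s + 5.
Check: h(5) = -5. ✓

h(s) = -2s + 5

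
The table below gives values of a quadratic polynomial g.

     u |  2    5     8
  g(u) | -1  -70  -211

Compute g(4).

Write g(u) = au^2 + bu + c. Substituting each data point gives a linear system:
  4a + 2b + c = -1
  25a + 5b + c = -70
  64a + 8b + c = -211
Solving the system yields a = -4, b = 5, c = 5.
So g(u) = -4u^2 + 5u + 5.
Then g(4) = -39.

-39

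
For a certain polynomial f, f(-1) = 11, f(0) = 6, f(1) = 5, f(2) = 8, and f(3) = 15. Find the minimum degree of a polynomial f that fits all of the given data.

2

Forward differences of the values at n = -1, 0, 1, 2, 3:
  f  : 11  6  5  8  15
  Δ  : -5  -1  3  7
  Δ^2: 4  4  4
  Δ^3: 0  0
  Δ^4: 0
The second differences are constant (4) and nonzero, while all higher differences vanish, so the minimal degree is 2.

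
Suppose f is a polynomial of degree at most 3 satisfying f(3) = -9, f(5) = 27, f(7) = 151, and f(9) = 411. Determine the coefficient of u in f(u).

Write f(u) = au^3 + bu^2 + cu + d. Substituting each data point gives a linear system:
  27a + 9b + 3c + d = -9
  125a + 25b + 5c + d = 27
  343a + 49b + 7c + d = 151
  729a + 81b + 9c + d = 411
Solving the system yields a = 1, b = -4, c = 1, d = -3.
So f(u) = u^3 - 4u^2 + u - 3.
The coefficient of u is 1.

1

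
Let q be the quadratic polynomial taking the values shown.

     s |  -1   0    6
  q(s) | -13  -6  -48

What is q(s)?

Using the Lagrange interpolation formula with nodes -1, 0, 6:
  L_0(s) = s(s - 6) / 7
  L_1(s) = (s + 1)(s - 6) / -6
  L_2(s) = (s + 1)s / 42
Then q(s) = -13·L_0(s) - 6·L_1(s) - 48·L_2(s).
Expanding and collecting terms gives q(s) = -2s^2 + 5s - 6.
Check: q(6) = -48. ✓

q(s) = -2s^2 + 5s - 6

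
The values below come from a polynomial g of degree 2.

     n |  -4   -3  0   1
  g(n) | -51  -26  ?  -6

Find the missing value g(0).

1

The 3 known points determine the degree-2 polynomial uniquely.
Write g(n) = an^2 + bn + c. Substituting each data point gives a linear system:
  16a - 4b + c = -51
  9a - 3b + c = -26
  a + b + c = -6
Solving the system yields a = -4, b = -3, c = 1.
So g(n) = -4n² - 3n + 1.
Then g(0) = 1.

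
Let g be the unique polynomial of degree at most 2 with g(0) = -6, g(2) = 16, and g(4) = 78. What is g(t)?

Write g(t) = at^2 + bt + c. Substituting each data point gives a linear system:
  c = -6
  4a + 2b + c = 16
  16a + 4b + c = 78
Solving the system yields a = 5, b = 1, c = -6.
So g(t) = 5t^2 + t - 6.
Check: g(0) = -6. ✓

g(t) = 5t^2 + t - 6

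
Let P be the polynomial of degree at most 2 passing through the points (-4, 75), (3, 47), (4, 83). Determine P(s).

Using the Lagrange interpolation formula with nodes -4, 3, 4:
  L_0(s) = (s - 3)(s - 4) / 56
  L_1(s) = (s + 4)(s - 4) / -7
  L_2(s) = (s + 4)(s - 3) / 8
Then P(s) = 75·L_0(s) + 47·L_1(s) + 83·L_2(s).
Expanding and collecting terms gives P(s) = 5s² + s - 1.
Check: P(-4) = 75. ✓

P(s) = 5s^2 + s - 1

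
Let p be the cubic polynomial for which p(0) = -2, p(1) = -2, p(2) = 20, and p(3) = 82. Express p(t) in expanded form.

Write p(t) = at^3 + bt^2 + ct + d. Substituting each data point gives a linear system:
  d = -2
  a + b + c + d = -2
  8a + 4b + 2c + d = 20
  27a + 9b + 3c + d = 82
Solving the system yields a = 3, b = 2, c = -5, d = -2.
So p(t) = 3t^3 + 2t^2 - 5t - 2.
Check: p(3) = 82. ✓

p(t) = 3t^3 + 2t^2 - 5t - 2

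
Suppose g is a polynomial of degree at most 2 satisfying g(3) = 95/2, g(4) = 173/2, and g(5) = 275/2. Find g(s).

Using the Lagrange interpolation formula with nodes 3, 4, 5:
  L_0(s) = (s - 4)(s - 5) / 2
  L_1(s) = (s - 3)(s - 5) / -1
  L_2(s) = (s - 3)(s - 4) / 2
Then g(s) = 95/2·L_0(s) + 173/2·L_1(s) + 275/2·L_2(s).
Expanding and collecting terms gives g(s) = 6s^2 - 3s + 5/2.
Check: g(5) = 275/2. ✓

g(s) = 6s^2 - 3s + 5/2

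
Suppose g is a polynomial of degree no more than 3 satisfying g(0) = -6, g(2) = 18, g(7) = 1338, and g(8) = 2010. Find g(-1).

Write g(t) = at^3 + bt^2 + ct + d. Substituting each data point gives a linear system:
  d = -6
  8a + 4b + 2c + d = 18
  343a + 49b + 7c + d = 1338
  512a + 64b + 8c + d = 2010
Solving the system yields a = 4, b = 0, c = -4, d = -6.
So g(t) = 4t^3 - 4t - 6.
Then g(-1) = -6.

-6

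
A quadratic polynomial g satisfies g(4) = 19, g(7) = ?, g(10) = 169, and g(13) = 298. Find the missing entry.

The 3 known points determine the degree-2 polynomial uniquely.
Write g(u) = au^2 + bu + c. Substituting each data point gives a linear system:
  16a + 4b + c = 19
  100a + 10b + c = 169
  169a + 13b + c = 298
Solving the system yields a = 2, b = -3, c = -1.
So g(u) = 2u² - 3u - 1.
Then g(7) = 76.

76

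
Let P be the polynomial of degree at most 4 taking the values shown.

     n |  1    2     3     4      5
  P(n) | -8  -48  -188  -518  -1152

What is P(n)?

Write P(n) = an^4 + bn^3 + cn^2 + dn + e. Substituting each data point gives a linear system:
  a + b + c + d + e = -8
  16a + 8b + 4c + 2d + e = -48
  81a + 27b + 9c + 3d + e = -188
  256a + 64b + 16c + 4d + e = -518
  625a + 125b + 25c + 5d + e = -1152
Solving the system yields a = -1, b = -5, c = 5, d = -5, e = -2.
So P(n) = -n^4 - 5n^3 + 5n^2 - 5n - 2.
Check: P(3) = -188. ✓

P(n) = -n^4 - 5n^3 + 5n^2 - 5n - 2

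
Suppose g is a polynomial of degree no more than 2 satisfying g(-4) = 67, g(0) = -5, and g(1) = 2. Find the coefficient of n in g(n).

Write g(n) = an^2 + bn + c. Substituting each data point gives a linear system:
  16a - 4b + c = 67
  c = -5
  a + b + c = 2
Solving the system yields a = 5, b = 2, c = -5.
So g(n) = 5n^2 + 2n - 5.
The coefficient of n is 2.

2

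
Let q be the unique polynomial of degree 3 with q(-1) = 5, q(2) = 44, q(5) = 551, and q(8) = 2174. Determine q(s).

q(s) = 4s^3 + 2s^2 - s + 6

Write q(s) = as^3 + bs^2 + cs + d. Substituting each data point gives a linear system:
  -a + b - c + d = 5
  8a + 4b + 2c + d = 44
  125a + 25b + 5c + d = 551
  512a + 64b + 8c + d = 2174
Solving the system yields a = 4, b = 2, c = -1, d = 6.
So q(s) = 4s^3 + 2s^2 - s + 6.
Check: q(8) = 2174. ✓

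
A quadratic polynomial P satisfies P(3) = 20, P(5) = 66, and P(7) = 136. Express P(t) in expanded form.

Write P(t) = at^2 + bt + c. Substituting each data point gives a linear system:
  9a + 3b + c = 20
  25a + 5b + c = 66
  49a + 7b + c = 136
Solving the system yields a = 3, b = -1, c = -4.
So P(t) = 3t² - t - 4.
Check: P(3) = 20. ✓

P(t) = 3t^2 - t - 4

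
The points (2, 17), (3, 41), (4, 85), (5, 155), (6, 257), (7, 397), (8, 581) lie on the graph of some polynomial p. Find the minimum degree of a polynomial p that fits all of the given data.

3

Forward differences of the values at n = 2, 3, 4, 5, 6, 7, 8:
  p  : 17  41  85  155  257  397  581
  Δ  : 24  44  70  102  140  184
  Δ^2: 20  26  32  38  44
  Δ^3: 6  6  6  6
  Δ^4: 0  0  0
  Δ^5: 0  0
  Δ^6: 0
The third differences are constant (6) and nonzero, while all higher differences vanish, so the minimal degree is 3.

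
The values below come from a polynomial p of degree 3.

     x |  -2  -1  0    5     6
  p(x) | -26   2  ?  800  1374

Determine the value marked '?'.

0

The 4 known points determine the degree-3 polynomial uniquely.
Write p(x) = ax^3 + bx^2 + cx + d. Substituting each data point gives a linear system:
  -8a + 4b - 2c + d = -26
  -a + b - c + d = 2
  125a + 25b + 5c + d = 800
  216a + 36b + 6c + d = 1374
Solving the system yields a = 6, b = 3, c = -5, d = 0.
So p(x) = 6x^3 + 3x^2 - 5x.
Then p(0) = 0.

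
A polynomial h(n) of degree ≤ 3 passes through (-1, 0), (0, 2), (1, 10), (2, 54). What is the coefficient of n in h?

0

Write h(n) = an^3 + bn^2 + cn + d. Substituting each data point gives a linear system:
  -a + b - c + d = 0
  d = 2
  a + b + c + d = 10
  8a + 4b + 2c + d = 54
Solving the system yields a = 5, b = 3, c = 0, d = 2.
So h(n) = 5n^3 + 3n^2 + 2.
The coefficient of n is 0.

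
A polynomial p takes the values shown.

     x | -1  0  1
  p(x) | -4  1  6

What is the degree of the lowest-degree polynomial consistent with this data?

1

Forward differences of the values at x = -1, 0, 1:
  p  : -4  1  6
  Δ  : 5  5
  Δ^2: 0
The first differences are constant (5) and nonzero, while all higher differences vanish, so the minimal degree is 1.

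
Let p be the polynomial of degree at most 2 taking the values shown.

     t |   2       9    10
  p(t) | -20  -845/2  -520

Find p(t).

p(t) = -5t^2 - (5/2)t + 5

Using the Lagrange interpolation formula with nodes 2, 9, 10:
  L_0(t) = (t - 9)(t - 10) / 56
  L_1(t) = (t - 2)(t - 10) / -7
  L_2(t) = (t - 2)(t - 9) / 8
Then p(t) = -20·L_0(t) - 845/2·L_1(t) - 520·L_2(t).
Expanding and collecting terms gives p(t) = -5t² - (5/2)t + 5.
Check: p(9) = -845/2. ✓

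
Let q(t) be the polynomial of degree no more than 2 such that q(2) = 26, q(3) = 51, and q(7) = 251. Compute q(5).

131

Using the Lagrange interpolation formula with nodes 2, 3, 7:
  L_0(t) = (t - 3)(t - 7) / 5
  L_1(t) = (t - 2)(t - 7) / -4
  L_2(t) = (t - 2)(t - 3) / 20
Then q(t) = 26·L_0(t) + 51·L_1(t) + 251·L_2(t).
Expanding and collecting terms gives q(t) = 5t^2 + 6.
Evaluating at t = 5: q(5) = 131.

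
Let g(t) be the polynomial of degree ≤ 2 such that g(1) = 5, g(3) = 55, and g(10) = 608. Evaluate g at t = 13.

Write g(t) = at^2 + bt + c. Substituting each data point gives a linear system:
  a + b + c = 5
  9a + 3b + c = 55
  100a + 10b + c = 608
Solving the system yields a = 6, b = 1, c = -2.
So g(t) = 6t^2 + t - 2.
Then g(13) = 1025.

1025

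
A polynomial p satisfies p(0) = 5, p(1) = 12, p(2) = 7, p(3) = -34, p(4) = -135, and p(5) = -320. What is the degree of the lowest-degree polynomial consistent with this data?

Forward differences of the values at u = 0, 1, 2, 3, 4, 5:
  p  : 5  12  7  -34  -135  -320
  Δ  : 7  -5  -41  -101  -185
  Δ^2: -12  -36  -60  -84
  Δ^3: -24  -24  -24
  Δ^4: 0  0
  Δ^5: 0
The third differences are constant (-24) and nonzero, while all higher differences vanish, so the minimal degree is 3.

3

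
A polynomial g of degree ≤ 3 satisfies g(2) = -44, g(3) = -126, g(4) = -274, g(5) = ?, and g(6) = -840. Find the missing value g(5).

On equispaced nodes a degree-3 polynomial has vanishing fourth forward difference, so
  g(2) - 4·g(3) + 6·g(4) - 4·g(5) + g(6) = 0.
Substituting the known values and solving for g(5):
  -4·g(5) = 2024
  g(5) = -506.

-506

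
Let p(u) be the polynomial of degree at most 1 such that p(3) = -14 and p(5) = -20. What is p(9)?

Write p(u) = au + b. Substituting each data point gives a linear system:
  3a + b = -14
  5a + b = -20
Solving the system yields a = -3, b = -5.
So p(u) = -3u - 5.
Then p(9) = -32.

-32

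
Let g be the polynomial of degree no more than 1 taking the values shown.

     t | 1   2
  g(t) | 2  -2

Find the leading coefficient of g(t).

Write g(t) = at + b. Substituting each data point gives a linear system:
  a + b = 2
  2a + b = -2
Solving the system yields a = -4, b = 6.
So g(t) = -4t + 6.
The leading coefficient is -4.

-4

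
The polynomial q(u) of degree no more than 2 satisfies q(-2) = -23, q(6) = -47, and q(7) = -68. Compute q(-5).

-80

Write q(u) = au^2 + bu + c. Substituting each data point gives a linear system:
  4a - 2b + c = -23
  36a + 6b + c = -47
  49a + 7b + c = -68
Solving the system yields a = -2, b = 5, c = -5.
So q(u) = -2u² + 5u - 5.
Then q(-5) = -80.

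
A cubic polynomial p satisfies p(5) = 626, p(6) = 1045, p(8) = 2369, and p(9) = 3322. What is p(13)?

9634

Write p(n) = an^3 + bn^2 + cn + d. Substituting each data point gives a linear system:
  125a + 25b + 5c + d = 626
  216a + 36b + 6c + d = 1045
  512a + 64b + 8c + d = 2369
  729a + 81b + 9c + d = 3322
Solving the system yields a = 4, b = 5, c = 0, d = 1.
So p(n) = 4n³ + 5n² + 1.
Then p(13) = 9634.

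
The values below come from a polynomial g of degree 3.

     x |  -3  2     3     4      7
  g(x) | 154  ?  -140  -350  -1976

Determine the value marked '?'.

-36

The 4 known points determine the degree-3 polynomial uniquely.
Write g(x) = ax^3 + bx^2 + cx + d. Substituting each data point gives a linear system:
  -27a + 9b - 3c + d = 154
  27a + 9b + 3c + d = -140
  64a + 16b + 4c + d = -350
  343a + 49b + 7c + d = -1976
Solving the system yields a = -6, b = 1, c = 5, d = -2.
So g(x) = -6x^3 + x^2 + 5x - 2.
Then g(2) = -36.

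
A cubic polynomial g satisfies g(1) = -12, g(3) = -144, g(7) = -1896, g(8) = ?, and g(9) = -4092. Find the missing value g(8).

-2854

The 4 known points determine the degree-3 polynomial uniquely.
Write g(x) = ax^3 + bx^2 + cx + d. Substituting each data point gives a linear system:
  a + b + c + d = -12
  27a + 9b + 3c + d = -144
  343a + 49b + 7c + d = -1896
  729a + 81b + 9c + d = -4092
Solving the system yields a = -6, b = 4, c = -4, d = -6.
So g(x) = -6x³ + 4x² - 4x - 6.
Then g(8) = -2854.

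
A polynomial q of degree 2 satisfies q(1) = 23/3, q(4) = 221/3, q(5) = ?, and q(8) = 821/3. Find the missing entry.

335/3

The 3 known points determine the degree-2 polynomial uniquely.
Write q(s) = as^2 + bs + c. Substituting each data point gives a linear system:
  a + b + c = 23/3
  16a + 4b + c = 221/3
  64a + 8b + c = 821/3
Solving the system yields a = 4, b = 2, c = 5/3.
So q(s) = 4s^2 + 2s + 5/3.
Then q(5) = 335/3.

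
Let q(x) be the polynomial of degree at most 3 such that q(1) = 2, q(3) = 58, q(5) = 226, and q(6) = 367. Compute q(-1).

Write q(x) = ax^3 + bx^2 + cx + d. Substituting each data point gives a linear system:
  a + b + c + d = 2
  27a + 9b + 3c + d = 58
  125a + 25b + 5c + d = 226
  216a + 36b + 6c + d = 367
Solving the system yields a = 1, b = 5, c = -5, d = 1.
So q(x) = x³ + 5x² - 5x + 1.
Then q(-1) = 10.

10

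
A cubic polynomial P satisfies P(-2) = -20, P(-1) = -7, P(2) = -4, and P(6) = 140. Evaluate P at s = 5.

71

Using the Lagrange interpolation formula with nodes -2, -1, 2, 6:
  L_0(s) = (s + 1)(s - 2)(s - 6) / -32
  L_1(s) = (s + 2)(s - 2)(s - 6) / 21
  L_2(s) = (s + 2)(s + 1)(s - 6) / -48
  L_3(s) = (s + 2)(s + 1)(s - 2) / 224
Then P(s) = -20·L_0(s) - 7·L_1(s) - 4·L_2(s) + 140·L_3(s).
Expanding and collecting terms gives P(s) = s³ - 2s² - 4.
Evaluating at s = 5: P(5) = 71.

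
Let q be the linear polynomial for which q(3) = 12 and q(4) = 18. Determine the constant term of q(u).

-6

Write q(u) = au + b. Substituting each data point gives a linear system:
  3a + b = 12
  4a + b = 18
Solving the system yields a = 6, b = -6.
So q(u) = 6u - 6.
The constant term is -6.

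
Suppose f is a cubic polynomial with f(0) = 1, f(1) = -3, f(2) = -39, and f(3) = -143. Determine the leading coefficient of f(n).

Write f(n) = an^3 + bn^2 + cn + d. Substituting each data point gives a linear system:
  d = 1
  a + b + c + d = -3
  8a + 4b + 2c + d = -39
  27a + 9b + 3c + d = -143
Solving the system yields a = -6, b = 2, c = 0, d = 1.
So f(n) = -6n^3 + 2n^2 + 1.
The leading coefficient is -6.

-6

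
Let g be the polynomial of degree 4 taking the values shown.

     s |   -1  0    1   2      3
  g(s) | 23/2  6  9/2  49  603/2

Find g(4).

Forward differences of the values at s = -1, 0, 1, 2, 3:
  g  : 23/2  6  9/2  49  603/2
  Δ  : -11/2  -3/2  89/2  505/2
  Δ^2: 4  46  208
  Δ^3: 42  162
  Δ^4: 120
The fourth differences are constant, confirming degree 4.
Interpolating (Newton forward form) and evaluating at s = 4 gives g(4) = 1044.

1044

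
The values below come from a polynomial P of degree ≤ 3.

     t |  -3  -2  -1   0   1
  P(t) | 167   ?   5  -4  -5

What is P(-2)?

The 4 known points determine the degree-3 polynomial uniquely.
Write P(t) = at^3 + bt^2 + ct + d. Substituting each data point gives a linear system:
  -27a + 9b - 3c + d = 167
  -a + b - c + d = 5
  d = -4
  a + b + c + d = -5
Solving the system yields a = -5, b = 4, c = 0, d = -4.
So P(t) = -5t³ + 4t² - 4.
Then P(-2) = 52.

52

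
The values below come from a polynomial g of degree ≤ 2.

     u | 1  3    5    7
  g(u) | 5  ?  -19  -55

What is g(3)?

1

On equispaced nodes a degree-2 polynomial has vanishing third forward difference, so
  - g(1) + 3·g(3) - 3·g(5) + g(7) = 0.
Substituting the known values and solving for g(3):
  3·g(3) = 3
  g(3) = 1.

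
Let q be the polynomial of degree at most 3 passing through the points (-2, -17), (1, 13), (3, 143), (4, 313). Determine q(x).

q(x) = 4x^3 + 3x^2 + x + 5

Using the Lagrange interpolation formula with nodes -2, 1, 3, 4:
  L_0(x) = (x - 1)(x - 3)(x - 4) / -90
  L_1(x) = (x + 2)(x - 3)(x - 4) / 18
  L_2(x) = (x + 2)(x - 1)(x - 4) / -10
  L_3(x) = (x + 2)(x - 1)(x - 3) / 18
Then q(x) = -17·L_0(x) + 13·L_1(x) + 143·L_2(x) + 313·L_3(x).
Expanding and collecting terms gives q(x) = 4x^3 + 3x^2 + x + 5.
Check: q(4) = 313. ✓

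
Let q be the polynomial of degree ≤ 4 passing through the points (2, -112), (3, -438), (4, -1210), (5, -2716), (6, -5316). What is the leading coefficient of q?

-3

Write q(u) = au^4 + bu^3 + cu^2 + du + e. Substituting each data point gives a linear system:
  16a + 8b + 4c + 2d + e = -112
  81a + 27b + 9c + 3d + e = -438
  256a + 64b + 16c + 4d + e = -1210
  625a + 125b + 25c + 5d + e = -2716
  1296a + 216b + 36c + 6d + e = -5316
Solving the system yields a = -3, b = -6, c = -4, d = 3, e = -6.
So q(u) = -3u^4 - 6u^3 - 4u^2 + 3u - 6.
The leading coefficient is -3.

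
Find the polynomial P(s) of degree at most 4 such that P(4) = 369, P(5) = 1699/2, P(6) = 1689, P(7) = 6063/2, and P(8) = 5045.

P(s) = s^4 + 2s^3 - (3/2)s^2 + 3s - 3

Write P(s) = as^4 + bs^3 + cs^2 + ds + e. Substituting each data point gives a linear system:
  256a + 64b + 16c + 4d + e = 369
  625a + 125b + 25c + 5d + e = 1699/2
  1296a + 216b + 36c + 6d + e = 1689
  2401a + 343b + 49c + 7d + e = 6063/2
  4096a + 512b + 64c + 8d + e = 5045
Solving the system yields a = 1, b = 2, c = -3/2, d = 3, e = -3.
So P(s) = s^4 + 2s^3 - (3/2)s^2 + 3s - 3.
Check: P(4) = 369. ✓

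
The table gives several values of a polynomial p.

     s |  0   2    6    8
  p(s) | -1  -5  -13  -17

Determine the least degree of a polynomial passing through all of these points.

Divided differences on the nodes 0, 2, 6, 8:
  order 0: -1  -5  -13  -17
  order 1: -2  -2  -2
  order 2: 0  0
  order 3: 0
The order-1 divided differences are all -2 (nonzero) and every higher order vanishes, so the data lies on a polynomial of degree exactly 1.

1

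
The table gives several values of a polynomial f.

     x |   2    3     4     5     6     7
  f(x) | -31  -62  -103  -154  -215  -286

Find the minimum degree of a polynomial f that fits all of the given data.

2

Forward differences of the values at x = 2, 3, 4, 5, 6, 7:
  f  : -31  -62  -103  -154  -215  -286
  Δ  : -31  -41  -51  -61  -71
  Δ^2: -10  -10  -10  -10
  Δ^3: 0  0  0
  Δ^4: 0  0
  Δ^5: 0
The second differences are constant (-10) and nonzero, while all higher differences vanish, so the minimal degree is 2.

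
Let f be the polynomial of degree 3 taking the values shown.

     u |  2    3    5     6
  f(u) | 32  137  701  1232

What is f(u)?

f(u) = 6u^3 - u^2 - 4u - 4

Using the Lagrange interpolation formula with nodes 2, 3, 5, 6:
  L_0(u) = (u - 3)(u - 5)(u - 6) / -12
  L_1(u) = (u - 2)(u - 5)(u - 6) / 6
  L_2(u) = (u - 2)(u - 3)(u - 6) / -6
  L_3(u) = (u - 2)(u - 3)(u - 5) / 12
Then f(u) = 32·L_0(u) + 137·L_1(u) + 701·L_2(u) + 1232·L_3(u).
Expanding and collecting terms gives f(u) = 6u^3 - u^2 - 4u - 4.
Check: f(3) = 137. ✓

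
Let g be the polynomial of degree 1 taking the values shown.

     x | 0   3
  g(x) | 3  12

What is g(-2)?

-3

Using the Lagrange interpolation formula with nodes 0, 3:
  L_0(x) = (x - 3) / -3
  L_1(x) = x / 3
Then g(x) = 3·L_0(x) + 12·L_1(x).
Expanding and collecting terms gives g(x) = 3x + 3.
Evaluating at x = -2: g(-2) = -3.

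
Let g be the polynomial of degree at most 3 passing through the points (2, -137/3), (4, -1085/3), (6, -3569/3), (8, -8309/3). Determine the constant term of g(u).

-5/3

Write g(u) = au^3 + bu^2 + cu + d. Substituting each data point gives a linear system:
  8a + 4b + 2c + d = -137/3
  64a + 16b + 4c + d = -1085/3
  216a + 36b + 6c + d = -3569/3
  512a + 64b + 8c + d = -8309/3
Solving the system yields a = -5, b = -4, c = 6, d = -5/3.
So g(u) = -5u^3 - 4u^2 + 6u - 5/3.
The constant term is -5/3.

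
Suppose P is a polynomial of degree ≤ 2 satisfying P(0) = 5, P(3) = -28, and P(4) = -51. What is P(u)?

Write P(u) = au^2 + bu + c. Substituting each data point gives a linear system:
  c = 5
  9a + 3b + c = -28
  16a + 4b + c = -51
Solving the system yields a = -3, b = -2, c = 5.
So P(u) = -3u^2 - 2u + 5.
Check: P(3) = -28. ✓

P(u) = -3u^2 - 2u + 5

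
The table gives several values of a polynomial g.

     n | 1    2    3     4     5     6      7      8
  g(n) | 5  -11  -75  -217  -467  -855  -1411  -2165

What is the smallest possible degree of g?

3

Forward differences of the values at n = 1, 2, 3, 4, 5, 6, 7, 8:
  g  : 5  -11  -75  -217  -467  -855  -1411  -2165
  Δ  : -16  -64  -142  -250  -388  -556  -754
  Δ^2: -48  -78  -108  -138  -168  -198
  Δ^3: -30  -30  -30  -30  -30
  Δ^4: 0  0  0  0
  Δ^5: 0  0  0
  Δ^6: 0  0
  Δ^7: 0
The third differences are constant (-30) and nonzero, while all higher differences vanish, so the minimal degree is 3.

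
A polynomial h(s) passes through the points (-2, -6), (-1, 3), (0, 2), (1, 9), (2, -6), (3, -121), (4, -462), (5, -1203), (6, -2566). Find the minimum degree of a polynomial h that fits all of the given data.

4

Forward differences of the values at s = -2, -1, 0, 1, 2, 3, 4, 5, 6:
  h  : -6  3  2  9  -6  -121  -462  -1203  -2566
  Δ  : 9  -1  7  -15  -115  -341  -741  -1363
  Δ^2: -10  8  -22  -100  -226  -400  -622
  Δ^3: 18  -30  -78  -126  -174  -222
  Δ^4: -48  -48  -48  -48  -48
  Δ^5: 0  0  0  0
  Δ^6: 0  0  0
  Δ^7: 0  0
  Δ^8: 0
The fourth differences are constant (-48) and nonzero, while all higher differences vanish, so the minimal degree is 4.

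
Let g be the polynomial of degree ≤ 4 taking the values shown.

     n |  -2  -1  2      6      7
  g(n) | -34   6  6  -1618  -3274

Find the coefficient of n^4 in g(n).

-2

Write g(n) = an^4 + bn^3 + cn^2 + dn + e. Substituting each data point gives a linear system:
  16a - 8b + 4c - 2d + e = -34
  a - b + c - d + e = 6
  16a + 8b + 4c + 2d + e = 6
  1296a + 216b + 36c + 6d + e = -1618
  2401a + 343b + 49c + 7d + e = -3274
Solving the system yields a = -2, b = 4, c = 4, d = -6, e = 2.
So g(n) = -2n^4 + 4n^3 + 4n^2 - 6n + 2.
The leading coefficient is -2.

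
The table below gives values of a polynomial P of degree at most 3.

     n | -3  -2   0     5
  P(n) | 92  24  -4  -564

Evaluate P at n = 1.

Using the Lagrange interpolation formula with nodes -3, -2, 0, 5:
  L_0(n) = (n + 2)n(n - 5) / -24
  L_1(n) = (n + 3)n(n - 5) / 14
  L_2(n) = (n + 3)(n + 2)(n - 5) / -30
  L_3(n) = (n + 3)(n + 2)n / 280
Then P(n) = 92·L_0(n) + 24·L_1(n) - 4·L_2(n) - 564·L_3(n).
Expanding and collecting terms gives P(n) = -4n^3 - 2n^2 - 2n - 4.
Evaluating at n = 1: P(1) = -12.

-12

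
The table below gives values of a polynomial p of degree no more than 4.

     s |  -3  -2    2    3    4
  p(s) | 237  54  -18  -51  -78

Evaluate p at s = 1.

Write p(s) = as^4 + bs^3 + cs^2 + ds + e. Substituting each data point gives a linear system:
  81a - 27b + 9c - 3d + e = 237
  16a - 8b + 4c - 2d + e = 54
  16a + 8b + 4c + 2d + e = -18
  81a + 27b + 9c + 3d + e = -51
  256a + 64b + 16c + 4d + e = -78
Solving the system yields a = 1, b = -6, c = 2, d = 6, e = -6.
So p(s) = s^4 - 6s^3 + 2s^2 + 6s - 6.
Then p(1) = -3.

-3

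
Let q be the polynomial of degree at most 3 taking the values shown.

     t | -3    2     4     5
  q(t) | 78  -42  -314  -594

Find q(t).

q(t) = -4t^3 - 4t^2 + 6

Using the Lagrange interpolation formula with nodes -3, 2, 4, 5:
  L_0(t) = (t - 2)(t - 4)(t - 5) / -280
  L_1(t) = (t + 3)(t - 4)(t - 5) / 30
  L_2(t) = (t + 3)(t - 2)(t - 5) / -14
  L_3(t) = (t + 3)(t - 2)(t - 4) / 24
Then q(t) = 78·L_0(t) - 42·L_1(t) - 314·L_2(t) - 594·L_3(t).
Expanding and collecting terms gives q(t) = -4t³ - 4t² + 6.
Check: q(5) = -594. ✓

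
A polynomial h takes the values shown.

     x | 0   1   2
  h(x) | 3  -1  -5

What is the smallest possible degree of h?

1

Forward differences of the values at x = 0, 1, 2:
  h  : 3  -1  -5
  Δ  : -4  -4
  Δ^2: 0
The first differences are constant (-4) and nonzero, while all higher differences vanish, so the minimal degree is 1.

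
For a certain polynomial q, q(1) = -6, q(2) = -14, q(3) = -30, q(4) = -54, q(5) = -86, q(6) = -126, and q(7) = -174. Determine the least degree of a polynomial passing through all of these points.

Forward differences of the values at n = 1, 2, 3, 4, 5, 6, 7:
  q  : -6  -14  -30  -54  -86  -126  -174
  Δ  : -8  -16  -24  -32  -40  -48
  Δ^2: -8  -8  -8  -8  -8
  Δ^3: 0  0  0  0
  Δ^4: 0  0  0
  Δ^5: 0  0
  Δ^6: 0
The second differences are constant (-8) and nonzero, while all higher differences vanish, so the minimal degree is 2.

2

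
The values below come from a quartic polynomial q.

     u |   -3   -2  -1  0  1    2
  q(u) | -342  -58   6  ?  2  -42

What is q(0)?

6

On equispaced nodes a degree-4 polynomial has vanishing fifth forward difference, so
  - q(-3) + 5·q(-2) - 10·q(-1) + 10·q(0) - 5·q(1) + q(2) = 0.
Substituting the known values and solving for q(0):
  10·q(0) = 60
  q(0) = 6.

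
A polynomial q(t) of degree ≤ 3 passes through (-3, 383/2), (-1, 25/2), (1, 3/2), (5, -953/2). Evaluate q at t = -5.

Write q(t) = at^3 + bt^2 + ct + d. Substituting each data point gives a linear system:
  -27a + 9b - 3c + d = 383/2
  -a + b - c + d = 25/2
  a + b + c + d = 3/2
  125a + 25b + 5c + d = -953/2
Solving the system yields a = -5, b = 6, c = -1/2, d = 1.
So q(t) = -5t³ + 6t² - (1/2)t + 1.
Then q(-5) = 1557/2.

1557/2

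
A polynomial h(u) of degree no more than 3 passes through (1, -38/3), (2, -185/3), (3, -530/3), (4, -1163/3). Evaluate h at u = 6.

-3653/3

Using the Lagrange interpolation formula with nodes 1, 2, 3, 4:
  L_0(u) = (u - 2)(u - 3)(u - 4) / -6
  L_1(u) = (u - 1)(u - 3)(u - 4) / 2
  L_2(u) = (u - 1)(u - 2)(u - 4) / -2
  L_3(u) = (u - 1)(u - 2)(u - 3) / 6
Then h(u) = -38/3·L_0(u) - 185/3·L_1(u) - 530/3·L_2(u) - 1163/3·L_3(u).
Expanding and collecting terms gives h(u) = -5u³ - 3u² - 5u + 1/3.
Evaluating at u = 6: h(6) = -3653/3.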